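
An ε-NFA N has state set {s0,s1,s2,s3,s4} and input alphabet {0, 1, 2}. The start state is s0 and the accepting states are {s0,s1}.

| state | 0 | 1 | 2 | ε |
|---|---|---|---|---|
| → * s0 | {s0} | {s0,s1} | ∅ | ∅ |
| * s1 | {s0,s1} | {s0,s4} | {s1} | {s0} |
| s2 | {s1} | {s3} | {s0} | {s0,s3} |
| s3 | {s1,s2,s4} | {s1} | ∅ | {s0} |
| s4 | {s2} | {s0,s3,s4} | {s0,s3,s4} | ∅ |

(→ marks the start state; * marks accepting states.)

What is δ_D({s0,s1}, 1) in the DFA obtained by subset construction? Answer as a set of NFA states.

{s0,s1,s4}

δ(s0,1) = {s0,s1}; δ(s1,1) = {s0,s4}.
Union: {s0,s1,s4}.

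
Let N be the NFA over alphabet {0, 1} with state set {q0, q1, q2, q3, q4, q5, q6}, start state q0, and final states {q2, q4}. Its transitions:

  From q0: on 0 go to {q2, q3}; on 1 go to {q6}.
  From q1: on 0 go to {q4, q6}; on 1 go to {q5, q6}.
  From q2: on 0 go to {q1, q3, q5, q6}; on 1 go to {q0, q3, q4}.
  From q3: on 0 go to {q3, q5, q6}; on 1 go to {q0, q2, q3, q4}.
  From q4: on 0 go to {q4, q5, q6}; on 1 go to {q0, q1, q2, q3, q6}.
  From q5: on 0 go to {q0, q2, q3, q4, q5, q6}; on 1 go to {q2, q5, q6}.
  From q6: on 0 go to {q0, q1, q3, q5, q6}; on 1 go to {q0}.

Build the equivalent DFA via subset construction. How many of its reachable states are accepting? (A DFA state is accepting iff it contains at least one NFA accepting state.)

6

Start state of the DFA: {q0}.
{q0} --0--> {q2, q3}  [new]
{q0} --1--> {q6}  [new]
{q2, q3} --0--> {q1, q3, q5, q6}  [new]
{q2, q3} --1--> {q0, q2, q3, q4}  [new]
{q6} --0--> {q0, q1, q3, q5, q6}  [new]
{q6} --1--> {q0}  [seen]
{q1, q3, q5, q6} --0--> {q0, q1, q2, q3, q4, q5, q6}  [new]
{q1, q3, q5, q6} --1--> {q0, q2, q3, q4, q5, q6}  [new]
{q0, q2, q3, q4} --0--> {q1, q2, q3, q4, q5, q6}  [new]
{q0, q2, q3, q4} --1--> {q0, q1, q2, q3, q4, q6}  [new]
{q0, q1, q3, q5, q6} --0--> {q0, q1, q2, q3, q4, q5, q6}  [seen]
{q0, q1, q3, q5, q6} --1--> {q0, q2, q3, q4, q5, q6}  [seen]
{q0, q1, q2, q3, q4, q5, q6} --0--> {q0, q1, q2, q3, q4, q5, q6}  [seen]
{q0, q1, q2, q3, q4, q5, q6} --1--> {q0, q1, q2, q3, q4, q5, q6}  [seen]
{q0, q2, q3, q4, q5, q6} --0--> {q0, q1, q2, q3, q4, q5, q6}  [seen]
{q0, q2, q3, q4, q5, q6} --1--> {q0, q1, q2, q3, q4, q5, q6}  [seen]
{q1, q2, q3, q4, q5, q6} --0--> {q0, q1, q2, q3, q4, q5, q6}  [seen]
{q1, q2, q3, q4, q5, q6} --1--> {q0, q1, q2, q3, q4, q5, q6}  [seen]
{q0, q1, q2, q3, q4, q6} --0--> {q0, q1, q2, q3, q4, q5, q6}  [seen]
{q0, q1, q2, q3, q4, q6} --1--> {q0, q1, q2, q3, q4, q5, q6}  [seen]
Reachable DFA states: {q0}, {q2, q3}, {q6}, {q1, q3, q5, q6}, {q0, q2, q3, q4}, {q0, q1, q3, q5, q6}, {q0, q1, q2, q3, q4, q5, q6}, {q0, q2, q3, q4, q5, q6}, {q1, q2, q3, q4, q5, q6}, {q0, q1, q2, q3, q4, q6}.
Accepting DFA states (contain an NFA accepting state): {q2, q3}, {q0, q2, q3, q4}, {q0, q1, q2, q3, q4, q5, q6}, {q0, q2, q3, q4, q5, q6}, {q1, q2, q3, q4, q5, q6}, {q0, q1, q2, q3, q4, q6}.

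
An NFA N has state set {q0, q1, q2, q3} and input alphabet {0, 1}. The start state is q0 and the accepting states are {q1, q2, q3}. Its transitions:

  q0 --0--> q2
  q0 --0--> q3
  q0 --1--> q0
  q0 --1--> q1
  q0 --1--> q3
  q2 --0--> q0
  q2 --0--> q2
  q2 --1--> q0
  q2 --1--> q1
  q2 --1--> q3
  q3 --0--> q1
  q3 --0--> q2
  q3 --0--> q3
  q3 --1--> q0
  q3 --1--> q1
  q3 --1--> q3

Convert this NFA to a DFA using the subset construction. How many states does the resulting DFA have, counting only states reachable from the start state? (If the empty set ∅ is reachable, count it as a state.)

5

Start state of the DFA: {q0}.
{q0} --0--> {q2, q3}  [new]
{q0} --1--> {q0, q1, q3}  [new]
{q2, q3} --0--> {q0, q1, q2, q3}  [new]
{q2, q3} --1--> {q0, q1, q3}  [seen]
{q0, q1, q3} --0--> {q1, q2, q3}  [new]
{q0, q1, q3} --1--> {q0, q1, q3}  [seen]
{q0, q1, q2, q3} --0--> {q0, q1, q2, q3}  [seen]
{q0, q1, q2, q3} --1--> {q0, q1, q3}  [seen]
{q1, q2, q3} --0--> {q0, q1, q2, q3}  [seen]
{q1, q2, q3} --1--> {q0, q1, q3}  [seen]
Reachable DFA states: {q0}, {q2, q3}, {q0, q1, q3}, {q0, q1, q2, q3}, {q1, q2, q3}.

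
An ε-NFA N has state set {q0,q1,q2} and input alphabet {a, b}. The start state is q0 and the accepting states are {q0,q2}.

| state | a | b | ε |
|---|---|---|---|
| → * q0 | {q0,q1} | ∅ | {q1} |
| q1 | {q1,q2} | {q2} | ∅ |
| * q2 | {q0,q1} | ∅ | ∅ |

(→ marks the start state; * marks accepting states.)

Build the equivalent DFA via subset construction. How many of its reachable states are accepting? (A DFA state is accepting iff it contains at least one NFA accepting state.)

Start state of the DFA: {q0,q1} (ε-closure of the NFA start).
{q0,q1} --a--> {q0,q1,q2}  [new]
{q0,q1} --b--> {q2}  [new]
{q0,q1,q2} --a--> {q0,q1,q2}  [seen]
{q0,q1,q2} --b--> {q2}  [seen]
{q2} --a--> {q0,q1}  [seen]
{q2} --b--> ∅  [new]
∅ --a--> ∅  [seen]
∅ --b--> ∅  [seen]
Reachable DFA states: {q0,q1}, {q0,q1,q2}, {q2}, ∅.
Accepting DFA states (contain an NFA accepting state): {q0,q1}, {q0,q1,q2}, {q2}.

3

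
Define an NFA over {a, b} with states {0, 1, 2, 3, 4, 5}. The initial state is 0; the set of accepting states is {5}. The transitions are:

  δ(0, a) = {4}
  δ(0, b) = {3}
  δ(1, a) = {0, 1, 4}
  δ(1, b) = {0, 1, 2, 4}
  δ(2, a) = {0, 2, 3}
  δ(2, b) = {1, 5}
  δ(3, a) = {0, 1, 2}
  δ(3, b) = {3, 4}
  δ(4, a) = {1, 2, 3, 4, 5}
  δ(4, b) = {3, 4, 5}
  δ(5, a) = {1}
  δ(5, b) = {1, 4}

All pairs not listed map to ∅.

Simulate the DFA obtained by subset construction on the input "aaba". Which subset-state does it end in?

Start: {0}.
δ(0,a) = {4}.
Union: {4}.
After a: {4}.
δ(4,a) = {1, 2, 3, 4, 5}.
Union: {1, 2, 3, 4, 5}.
After a: {1, 2, 3, 4, 5}.
δ(1,b) = {0, 1, 2, 4}; δ(2,b) = {1, 5}; δ(3,b) = {3, 4}; δ(4,b) = {3, 4, 5}; δ(5,b) = {1, 4}.
Union: {0, 1, 2, 3, 4, 5}.
After b: {0, 1, 2, 3, 4, 5}.
δ(0,a) = {4}; δ(1,a) = {0, 1, 4}; δ(2,a) = {0, 2, 3}; δ(3,a) = {0, 1, 2}; δ(4,a) = {1, 2, 3, 4, 5}; δ(5,a) = {1}.
Union: {0, 1, 2, 3, 4, 5}.
After a: {0, 1, 2, 3, 4, 5}.

{0, 1, 2, 3, 4, 5}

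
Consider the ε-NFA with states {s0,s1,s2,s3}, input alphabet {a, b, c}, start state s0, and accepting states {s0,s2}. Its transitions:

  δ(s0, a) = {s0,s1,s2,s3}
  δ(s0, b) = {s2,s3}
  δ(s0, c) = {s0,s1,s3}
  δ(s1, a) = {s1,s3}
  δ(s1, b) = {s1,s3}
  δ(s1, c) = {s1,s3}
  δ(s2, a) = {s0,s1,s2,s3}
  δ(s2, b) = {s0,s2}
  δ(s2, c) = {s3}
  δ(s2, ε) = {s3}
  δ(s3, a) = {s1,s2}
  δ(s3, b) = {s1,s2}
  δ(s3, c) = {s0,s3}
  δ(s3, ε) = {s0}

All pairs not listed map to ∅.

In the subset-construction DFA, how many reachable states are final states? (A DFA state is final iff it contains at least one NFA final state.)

4

Start state of the DFA: {s0} (ε-closure of the NFA start).
{s0} --a--> {s0,s1,s2,s3}  [new]
{s0} --b--> {s0,s2,s3}  [new]
{s0} --c--> {s0,s1,s3}  [new]
{s0,s1,s2,s3} --a--> {s0,s1,s2,s3}  [seen]
{s0,s1,s2,s3} --b--> {s0,s1,s2,s3}  [seen]
{s0,s1,s2,s3} --c--> {s0,s1,s3}  [seen]
{s0,s2,s3} --a--> {s0,s1,s2,s3}  [seen]
{s0,s2,s3} --b--> {s0,s1,s2,s3}  [seen]
{s0,s2,s3} --c--> {s0,s1,s3}  [seen]
{s0,s1,s3} --a--> {s0,s1,s2,s3}  [seen]
{s0,s1,s3} --b--> {s0,s1,s2,s3}  [seen]
{s0,s1,s3} --c--> {s0,s1,s3}  [seen]
Reachable DFA states: {s0}, {s0,s1,s2,s3}, {s0,s2,s3}, {s0,s1,s3}.
Accepting DFA states (contain an NFA accepting state): {s0}, {s0,s1,s2,s3}, {s0,s2,s3}, {s0,s1,s3}.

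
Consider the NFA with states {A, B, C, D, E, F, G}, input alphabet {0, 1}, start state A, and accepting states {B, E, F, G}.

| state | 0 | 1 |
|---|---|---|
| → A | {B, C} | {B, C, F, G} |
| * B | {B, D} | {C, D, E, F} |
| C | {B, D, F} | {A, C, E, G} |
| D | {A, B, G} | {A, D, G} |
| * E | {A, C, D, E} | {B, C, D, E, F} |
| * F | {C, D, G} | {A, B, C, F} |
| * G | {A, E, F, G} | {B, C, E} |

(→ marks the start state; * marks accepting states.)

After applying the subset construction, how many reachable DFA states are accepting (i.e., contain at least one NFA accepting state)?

Start state of the DFA: {A}.
{A} --0--> {B, C}  [new]
{A} --1--> {B, C, F, G}  [new]
{B, C} --0--> {B, D, F}  [new]
{B, C} --1--> {A, C, D, E, F, G}  [new]
{B, C, F, G} --0--> {A, B, C, D, E, F, G}  [new]
{B, C, F, G} --1--> {A, B, C, D, E, F, G}  [seen]
{B, D, F} --0--> {A, B, C, D, G}  [new]
{B, D, F} --1--> {A, B, C, D, E, F, G}  [seen]
{A, C, D, E, F, G} --0--> {A, B, C, D, E, F, G}  [seen]
{A, C, D, E, F, G} --1--> {A, B, C, D, E, F, G}  [seen]
{A, B, C, D, E, F, G} --0--> {A, B, C, D, E, F, G}  [seen]
{A, B, C, D, E, F, G} --1--> {A, B, C, D, E, F, G}  [seen]
{A, B, C, D, G} --0--> {A, B, C, D, E, F, G}  [seen]
{A, B, C, D, G} --1--> {A, B, C, D, E, F, G}  [seen]
Reachable DFA states: {A}, {B, C}, {B, C, F, G}, {B, D, F}, {A, C, D, E, F, G}, {A, B, C, D, E, F, G}, {A, B, C, D, G}.
Accepting DFA states (contain an NFA accepting state): {B, C}, {B, C, F, G}, {B, D, F}, {A, C, D, E, F, G}, {A, B, C, D, E, F, G}, {A, B, C, D, G}.

6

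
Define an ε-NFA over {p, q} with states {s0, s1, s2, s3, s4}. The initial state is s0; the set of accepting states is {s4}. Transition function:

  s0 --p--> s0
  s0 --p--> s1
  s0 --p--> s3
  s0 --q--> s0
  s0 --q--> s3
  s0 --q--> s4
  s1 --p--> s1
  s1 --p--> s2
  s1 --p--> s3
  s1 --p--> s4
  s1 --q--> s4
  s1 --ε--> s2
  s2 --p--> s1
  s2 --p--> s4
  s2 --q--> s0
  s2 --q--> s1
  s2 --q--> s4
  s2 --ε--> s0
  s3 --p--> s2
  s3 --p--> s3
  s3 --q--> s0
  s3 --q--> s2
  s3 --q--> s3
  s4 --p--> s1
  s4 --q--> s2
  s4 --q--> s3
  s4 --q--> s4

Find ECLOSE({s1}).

{s0, s1, s2}

Begin with {s1}.
s1 →ε {s2}; add s2.
s2 →ε {s0}; add s0.
ε-closure = {s0, s1, s2}.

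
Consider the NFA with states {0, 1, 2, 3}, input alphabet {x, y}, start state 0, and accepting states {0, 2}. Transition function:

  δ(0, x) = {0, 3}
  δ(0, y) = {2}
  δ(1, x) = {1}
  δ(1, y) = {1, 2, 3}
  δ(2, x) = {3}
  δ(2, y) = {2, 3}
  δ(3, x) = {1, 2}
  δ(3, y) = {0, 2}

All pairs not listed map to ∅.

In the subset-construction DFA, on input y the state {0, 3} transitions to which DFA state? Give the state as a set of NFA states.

δ(0,y) = {2}; δ(3,y) = {0, 2}.
Union: {0, 2}.

{0, 2}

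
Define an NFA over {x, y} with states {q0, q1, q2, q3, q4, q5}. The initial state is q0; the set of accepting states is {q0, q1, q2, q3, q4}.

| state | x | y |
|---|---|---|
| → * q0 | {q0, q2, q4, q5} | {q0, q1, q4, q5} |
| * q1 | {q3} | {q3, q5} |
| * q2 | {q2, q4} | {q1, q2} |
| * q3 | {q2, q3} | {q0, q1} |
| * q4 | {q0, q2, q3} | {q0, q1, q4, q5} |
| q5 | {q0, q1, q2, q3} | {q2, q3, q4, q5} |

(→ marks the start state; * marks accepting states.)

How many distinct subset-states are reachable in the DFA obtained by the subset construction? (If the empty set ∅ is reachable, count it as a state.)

4

Start state of the DFA: {q0}.
{q0} --x--> {q0, q2, q4, q5}  [new]
{q0} --y--> {q0, q1, q4, q5}  [new]
{q0, q2, q4, q5} --x--> {q0, q1, q2, q3, q4, q5}  [new]
{q0, q2, q4, q5} --y--> {q0, q1, q2, q3, q4, q5}  [seen]
{q0, q1, q4, q5} --x--> {q0, q1, q2, q3, q4, q5}  [seen]
{q0, q1, q4, q5} --y--> {q0, q1, q2, q3, q4, q5}  [seen]
{q0, q1, q2, q3, q4, q5} --x--> {q0, q1, q2, q3, q4, q5}  [seen]
{q0, q1, q2, q3, q4, q5} --y--> {q0, q1, q2, q3, q4, q5}  [seen]
Reachable DFA states: {q0}, {q0, q2, q4, q5}, {q0, q1, q4, q5}, {q0, q1, q2, q3, q4, q5}.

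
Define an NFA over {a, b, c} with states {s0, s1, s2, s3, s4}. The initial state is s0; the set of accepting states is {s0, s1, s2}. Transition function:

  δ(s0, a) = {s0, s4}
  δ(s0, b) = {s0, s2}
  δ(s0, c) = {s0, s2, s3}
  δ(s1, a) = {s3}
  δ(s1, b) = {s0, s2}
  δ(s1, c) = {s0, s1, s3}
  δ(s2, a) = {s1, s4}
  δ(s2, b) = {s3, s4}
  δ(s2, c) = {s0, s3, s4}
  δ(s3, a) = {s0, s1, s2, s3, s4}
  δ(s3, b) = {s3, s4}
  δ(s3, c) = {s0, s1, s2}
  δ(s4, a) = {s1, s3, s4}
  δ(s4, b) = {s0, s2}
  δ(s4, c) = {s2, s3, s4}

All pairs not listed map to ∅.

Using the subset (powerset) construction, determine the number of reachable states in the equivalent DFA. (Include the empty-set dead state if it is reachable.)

Start state of the DFA: {s0}.
{s0} --a--> {s0, s4}  [new]
{s0} --b--> {s0, s2}  [new]
{s0} --c--> {s0, s2, s3}  [new]
{s0, s4} --a--> {s0, s1, s3, s4}  [new]
{s0, s4} --b--> {s0, s2}  [seen]
{s0, s4} --c--> {s0, s2, s3, s4}  [new]
{s0, s2} --a--> {s0, s1, s4}  [new]
{s0, s2} --b--> {s0, s2, s3, s4}  [seen]
{s0, s2} --c--> {s0, s2, s3, s4}  [seen]
{s0, s2, s3} --a--> {s0, s1, s2, s3, s4}  [new]
{s0, s2, s3} --b--> {s0, s2, s3, s4}  [seen]
{s0, s2, s3} --c--> {s0, s1, s2, s3, s4}  [seen]
{s0, s1, s3, s4} --a--> {s0, s1, s2, s3, s4}  [seen]
{s0, s1, s3, s4} --b--> {s0, s2, s3, s4}  [seen]
{s0, s1, s3, s4} --c--> {s0, s1, s2, s3, s4}  [seen]
{s0, s2, s3, s4} --a--> {s0, s1, s2, s3, s4}  [seen]
{s0, s2, s3, s4} --b--> {s0, s2, s3, s4}  [seen]
{s0, s2, s3, s4} --c--> {s0, s1, s2, s3, s4}  [seen]
{s0, s1, s4} --a--> {s0, s1, s3, s4}  [seen]
{s0, s1, s4} --b--> {s0, s2}  [seen]
{s0, s1, s4} --c--> {s0, s1, s2, s3, s4}  [seen]
{s0, s1, s2, s3, s4} --a--> {s0, s1, s2, s3, s4}  [seen]
{s0, s1, s2, s3, s4} --b--> {s0, s2, s3, s4}  [seen]
{s0, s1, s2, s3, s4} --c--> {s0, s1, s2, s3, s4}  [seen]
Reachable DFA states: {s0}, {s0, s4}, {s0, s2}, {s0, s2, s3}, {s0, s1, s3, s4}, {s0, s2, s3, s4}, {s0, s1, s4}, {s0, s1, s2, s3, s4}.

8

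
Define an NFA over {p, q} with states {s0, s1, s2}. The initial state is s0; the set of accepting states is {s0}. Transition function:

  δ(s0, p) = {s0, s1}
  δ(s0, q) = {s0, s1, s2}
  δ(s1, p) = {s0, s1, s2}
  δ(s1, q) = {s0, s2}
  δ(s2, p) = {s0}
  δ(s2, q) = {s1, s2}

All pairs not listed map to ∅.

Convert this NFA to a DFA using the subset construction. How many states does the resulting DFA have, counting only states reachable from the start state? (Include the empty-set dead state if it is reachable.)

3

Start state of the DFA: {s0}.
{s0} --p--> {s0, s1}  [new]
{s0} --q--> {s0, s1, s2}  [new]
{s0, s1} --p--> {s0, s1, s2}  [seen]
{s0, s1} --q--> {s0, s1, s2}  [seen]
{s0, s1, s2} --p--> {s0, s1, s2}  [seen]
{s0, s1, s2} --q--> {s0, s1, s2}  [seen]
Reachable DFA states: {s0}, {s0, s1}, {s0, s1, s2}.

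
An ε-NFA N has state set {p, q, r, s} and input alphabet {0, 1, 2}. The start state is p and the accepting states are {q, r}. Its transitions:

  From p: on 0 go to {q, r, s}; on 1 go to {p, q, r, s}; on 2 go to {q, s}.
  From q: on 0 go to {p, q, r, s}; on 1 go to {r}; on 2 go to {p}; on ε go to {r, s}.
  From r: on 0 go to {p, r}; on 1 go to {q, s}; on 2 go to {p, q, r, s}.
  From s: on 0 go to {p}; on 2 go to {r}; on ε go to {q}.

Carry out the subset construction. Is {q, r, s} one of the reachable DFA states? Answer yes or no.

Start state of the DFA: {p} (ε-closure of the NFA start).
{p} --0--> {q, r, s}  [new]
{p} --1--> {p, q, r, s}  [new]
{p} --2--> {q, r, s}  [seen]
{q, r, s} --0--> {p, q, r, s}  [seen]
{q, r, s} --1--> {q, r, s}  [seen]
{q, r, s} --2--> {p, q, r, s}  [seen]
{p, q, r, s} --0--> {p, q, r, s}  [seen]
{p, q, r, s} --1--> {p, q, r, s}  [seen]
{p, q, r, s} --2--> {p, q, r, s}  [seen]
Reachable DFA states: {p}, {q, r, s}, {p, q, r, s}.
{q, r, s} is among them.

yes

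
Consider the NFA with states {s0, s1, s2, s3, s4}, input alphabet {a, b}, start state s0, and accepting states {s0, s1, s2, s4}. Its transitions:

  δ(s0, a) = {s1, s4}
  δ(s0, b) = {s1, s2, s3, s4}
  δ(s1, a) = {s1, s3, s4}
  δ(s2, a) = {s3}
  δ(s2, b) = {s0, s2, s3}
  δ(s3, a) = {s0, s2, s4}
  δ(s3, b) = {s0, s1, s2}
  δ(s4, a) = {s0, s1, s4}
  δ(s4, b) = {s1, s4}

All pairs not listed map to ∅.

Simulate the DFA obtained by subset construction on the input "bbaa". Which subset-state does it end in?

{s0, s1, s2, s3, s4}

Start: {s0}.
δ(s0,b) = {s1, s2, s3, s4}.
Union: {s1, s2, s3, s4}.
After b: {s1, s2, s3, s4}.
δ(s1,b) = ∅; δ(s2,b) = {s0, s2, s3}; δ(s3,b) = {s0, s1, s2}; δ(s4,b) = {s1, s4}.
Union: {s0, s1, s2, s3, s4}.
After b: {s0, s1, s2, s3, s4}.
δ(s0,a) = {s1, s4}; δ(s1,a) = {s1, s3, s4}; δ(s2,a) = {s3}; δ(s3,a) = {s0, s2, s4}; δ(s4,a) = {s0, s1, s4}.
Union: {s0, s1, s2, s3, s4}.
After a: {s0, s1, s2, s3, s4}.
δ(s0,a) = {s1, s4}; δ(s1,a) = {s1, s3, s4}; δ(s2,a) = {s3}; δ(s3,a) = {s0, s2, s4}; δ(s4,a) = {s0, s1, s4}.
Union: {s0, s1, s2, s3, s4}.
After a: {s0, s1, s2, s3, s4}.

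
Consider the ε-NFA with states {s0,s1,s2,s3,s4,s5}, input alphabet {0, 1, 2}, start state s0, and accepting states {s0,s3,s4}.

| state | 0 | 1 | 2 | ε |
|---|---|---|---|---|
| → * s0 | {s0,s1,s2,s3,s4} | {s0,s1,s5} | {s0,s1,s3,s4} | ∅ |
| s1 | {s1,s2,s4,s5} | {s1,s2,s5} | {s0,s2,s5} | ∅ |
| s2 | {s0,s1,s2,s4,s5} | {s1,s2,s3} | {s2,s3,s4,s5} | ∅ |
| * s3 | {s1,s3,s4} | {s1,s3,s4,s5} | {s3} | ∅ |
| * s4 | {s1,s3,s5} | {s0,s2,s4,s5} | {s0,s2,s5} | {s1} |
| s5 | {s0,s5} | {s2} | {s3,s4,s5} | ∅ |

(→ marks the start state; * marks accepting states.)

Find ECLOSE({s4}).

{s1,s4}

Begin with {s4}.
s4 →ε {s1}; add s1.
ε-closure = {s1,s4}.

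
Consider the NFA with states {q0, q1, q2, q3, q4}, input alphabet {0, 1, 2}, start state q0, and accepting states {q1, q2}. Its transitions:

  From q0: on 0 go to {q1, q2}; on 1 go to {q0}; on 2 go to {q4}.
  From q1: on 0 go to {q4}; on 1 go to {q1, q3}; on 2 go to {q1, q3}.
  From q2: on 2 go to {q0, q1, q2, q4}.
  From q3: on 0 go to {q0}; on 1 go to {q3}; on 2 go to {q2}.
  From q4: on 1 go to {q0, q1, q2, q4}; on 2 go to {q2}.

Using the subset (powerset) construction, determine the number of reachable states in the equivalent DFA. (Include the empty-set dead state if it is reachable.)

12

Start state of the DFA: {q0}.
{q0} --0--> {q1, q2}  [new]
{q0} --1--> {q0}  [seen]
{q0} --2--> {q4}  [new]
{q1, q2} --0--> {q4}  [seen]
{q1, q2} --1--> {q1, q3}  [new]
{q1, q2} --2--> {q0, q1, q2, q3, q4}  [new]
{q4} --0--> ∅  [new]
{q4} --1--> {q0, q1, q2, q4}  [new]
{q4} --2--> {q2}  [new]
{q1, q3} --0--> {q0, q4}  [new]
{q1, q3} --1--> {q1, q3}  [seen]
{q1, q3} --2--> {q1, q2, q3}  [new]
{q0, q1, q2, q3, q4} --0--> {q0, q1, q2, q4}  [seen]
{q0, q1, q2, q3, q4} --1--> {q0, q1, q2, q3, q4}  [seen]
{q0, q1, q2, q3, q4} --2--> {q0, q1, q2, q3, q4}  [seen]
∅ --0--> ∅  [seen]
∅ --1--> ∅  [seen]
∅ --2--> ∅  [seen]
{q0, q1, q2, q4} --0--> {q1, q2, q4}  [new]
{q0, q1, q2, q4} --1--> {q0, q1, q2, q3, q4}  [seen]
{q0, q1, q2, q4} --2--> {q0, q1, q2, q3, q4}  [seen]
{q2} --0--> ∅  [seen]
{q2} --1--> ∅  [seen]
{q2} --2--> {q0, q1, q2, q4}  [seen]
{q0, q4} --0--> {q1, q2}  [seen]
{q0, q4} --1--> {q0, q1, q2, q4}  [seen]
{q0, q4} --2--> {q2, q4}  [new]
{q1, q2, q3} --0--> {q0, q4}  [seen]
{q1, q2, q3} --1--> {q1, q3}  [seen]
{q1, q2, q3} --2--> {q0, q1, q2, q3, q4}  [seen]
{q1, q2, q4} --0--> {q4}  [seen]
{q1, q2, q4} --1--> {q0, q1, q2, q3, q4}  [seen]
{q1, q2, q4} --2--> {q0, q1, q2, q3, q4}  [seen]
{q2, q4} --0--> ∅  [seen]
{q2, q4} --1--> {q0, q1, q2, q4}  [seen]
{q2, q4} --2--> {q0, q1, q2, q4}  [seen]
Reachable DFA states: {q0}, {q1, q2}, {q4}, {q1, q3}, {q0, q1, q2, q3, q4}, ∅, {q0, q1, q2, q4}, {q2}, {q0, q4}, {q1, q2, q3}, {q1, q2, q4}, {q2, q4}.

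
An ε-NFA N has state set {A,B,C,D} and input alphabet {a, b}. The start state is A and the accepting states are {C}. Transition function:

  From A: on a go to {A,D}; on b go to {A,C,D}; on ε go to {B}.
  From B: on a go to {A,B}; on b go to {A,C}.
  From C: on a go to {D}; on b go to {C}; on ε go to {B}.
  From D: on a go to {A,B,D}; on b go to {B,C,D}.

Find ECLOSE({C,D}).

Begin with {C,D}.
C →ε {B}; add B.
ε-closure = {B,C,D}.

{B,C,D}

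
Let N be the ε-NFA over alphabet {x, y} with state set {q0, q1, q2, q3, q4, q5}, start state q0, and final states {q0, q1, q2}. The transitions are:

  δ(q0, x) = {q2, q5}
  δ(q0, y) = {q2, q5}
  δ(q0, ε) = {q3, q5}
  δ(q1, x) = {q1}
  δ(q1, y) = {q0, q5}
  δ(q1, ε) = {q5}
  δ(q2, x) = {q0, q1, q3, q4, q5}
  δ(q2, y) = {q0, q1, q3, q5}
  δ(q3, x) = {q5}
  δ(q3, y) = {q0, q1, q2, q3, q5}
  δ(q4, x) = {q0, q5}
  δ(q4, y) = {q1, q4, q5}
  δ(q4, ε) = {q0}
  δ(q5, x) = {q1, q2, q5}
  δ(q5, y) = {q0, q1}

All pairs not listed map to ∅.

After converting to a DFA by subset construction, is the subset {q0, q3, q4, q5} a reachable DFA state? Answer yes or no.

no

Start state of the DFA: {q0, q3, q5} (ε-closure of the NFA start).
{q0, q3, q5} --x--> {q1, q2, q5}  [new]
{q0, q3, q5} --y--> {q0, q1, q2, q3, q5}  [new]
{q1, q2, q5} --x--> {q0, q1, q2, q3, q4, q5}  [new]
{q1, q2, q5} --y--> {q0, q1, q3, q5}  [new]
{q0, q1, q2, q3, q5} --x--> {q0, q1, q2, q3, q4, q5}  [seen]
{q0, q1, q2, q3, q5} --y--> {q0, q1, q2, q3, q5}  [seen]
{q0, q1, q2, q3, q4, q5} --x--> {q0, q1, q2, q3, q4, q5}  [seen]
{q0, q1, q2, q3, q4, q5} --y--> {q0, q1, q2, q3, q4, q5}  [seen]
{q0, q1, q3, q5} --x--> {q1, q2, q5}  [seen]
{q0, q1, q3, q5} --y--> {q0, q1, q2, q3, q5}  [seen]
Reachable DFA states: {q0, q3, q5}, {q1, q2, q5}, {q0, q1, q2, q3, q5}, {q0, q1, q2, q3, q4, q5}, {q0, q1, q3, q5}.
{q0, q3, q4, q5} is not among them.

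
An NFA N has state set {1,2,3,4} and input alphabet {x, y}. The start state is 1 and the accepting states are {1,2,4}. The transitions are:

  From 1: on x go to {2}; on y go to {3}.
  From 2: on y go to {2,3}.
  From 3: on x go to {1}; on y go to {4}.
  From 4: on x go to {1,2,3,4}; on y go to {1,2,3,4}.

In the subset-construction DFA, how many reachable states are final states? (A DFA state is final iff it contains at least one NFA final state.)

Start state of the DFA: {1}.
{1} --x--> {2}  [new]
{1} --y--> {3}  [new]
{2} --x--> ∅  [new]
{2} --y--> {2,3}  [new]
{3} --x--> {1}  [seen]
{3} --y--> {4}  [new]
∅ --x--> ∅  [seen]
∅ --y--> ∅  [seen]
{2,3} --x--> {1}  [seen]
{2,3} --y--> {2,3,4}  [new]
{4} --x--> {1,2,3,4}  [new]
{4} --y--> {1,2,3,4}  [seen]
{2,3,4} --x--> {1,2,3,4}  [seen]
{2,3,4} --y--> {1,2,3,4}  [seen]
{1,2,3,4} --x--> {1,2,3,4}  [seen]
{1,2,3,4} --y--> {1,2,3,4}  [seen]
Reachable DFA states: {1}, {2}, {3}, ∅, {2,3}, {4}, {2,3,4}, {1,2,3,4}.
Accepting DFA states (contain an NFA accepting state): {1}, {2}, {2,3}, {4}, {2,3,4}, {1,2,3,4}.

6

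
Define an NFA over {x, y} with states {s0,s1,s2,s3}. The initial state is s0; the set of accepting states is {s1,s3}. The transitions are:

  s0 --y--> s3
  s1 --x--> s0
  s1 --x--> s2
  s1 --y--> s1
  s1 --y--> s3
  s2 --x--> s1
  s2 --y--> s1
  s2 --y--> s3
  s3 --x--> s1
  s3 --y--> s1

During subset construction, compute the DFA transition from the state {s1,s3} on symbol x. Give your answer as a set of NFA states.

δ(s1,x) = {s0,s2}; δ(s3,x) = {s1}.
Union: {s0,s1,s2}.

{s0,s1,s2}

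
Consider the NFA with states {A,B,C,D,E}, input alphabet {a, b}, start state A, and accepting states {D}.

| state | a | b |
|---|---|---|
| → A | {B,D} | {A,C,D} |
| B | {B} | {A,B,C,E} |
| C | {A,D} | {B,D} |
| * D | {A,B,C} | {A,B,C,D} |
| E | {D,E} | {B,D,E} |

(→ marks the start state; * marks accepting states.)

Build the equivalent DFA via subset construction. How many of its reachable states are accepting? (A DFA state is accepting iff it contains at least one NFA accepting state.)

5

Start state of the DFA: {A}.
{A} --a--> {B,D}  [new]
{A} --b--> {A,C,D}  [new]
{B,D} --a--> {A,B,C}  [new]
{B,D} --b--> {A,B,C,D,E}  [new]
{A,C,D} --a--> {A,B,C,D}  [new]
{A,C,D} --b--> {A,B,C,D}  [seen]
{A,B,C} --a--> {A,B,D}  [new]
{A,B,C} --b--> {A,B,C,D,E}  [seen]
{A,B,C,D,E} --a--> {A,B,C,D,E}  [seen]
{A,B,C,D,E} --b--> {A,B,C,D,E}  [seen]
{A,B,C,D} --a--> {A,B,C,D}  [seen]
{A,B,C,D} --b--> {A,B,C,D,E}  [seen]
{A,B,D} --a--> {A,B,C,D}  [seen]
{A,B,D} --b--> {A,B,C,D,E}  [seen]
Reachable DFA states: {A}, {B,D}, {A,C,D}, {A,B,C}, {A,B,C,D,E}, {A,B,C,D}, {A,B,D}.
Accepting DFA states (contain an NFA accepting state): {B,D}, {A,C,D}, {A,B,C,D,E}, {A,B,C,D}, {A,B,D}.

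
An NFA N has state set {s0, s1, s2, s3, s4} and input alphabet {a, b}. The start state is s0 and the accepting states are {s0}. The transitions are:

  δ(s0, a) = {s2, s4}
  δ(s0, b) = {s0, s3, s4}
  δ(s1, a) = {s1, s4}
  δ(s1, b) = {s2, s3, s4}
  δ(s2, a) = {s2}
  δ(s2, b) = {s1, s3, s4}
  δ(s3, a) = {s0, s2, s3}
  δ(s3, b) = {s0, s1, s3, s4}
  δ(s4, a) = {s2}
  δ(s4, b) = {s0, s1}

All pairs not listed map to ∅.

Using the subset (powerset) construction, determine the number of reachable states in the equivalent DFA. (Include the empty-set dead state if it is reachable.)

8

Start state of the DFA: {s0}.
{s0} --a--> {s2, s4}  [new]
{s0} --b--> {s0, s3, s4}  [new]
{s2, s4} --a--> {s2}  [new]
{s2, s4} --b--> {s0, s1, s3, s4}  [new]
{s0, s3, s4} --a--> {s0, s2, s3, s4}  [new]
{s0, s3, s4} --b--> {s0, s1, s3, s4}  [seen]
{s2} --a--> {s2}  [seen]
{s2} --b--> {s1, s3, s4}  [new]
{s0, s1, s3, s4} --a--> {s0, s1, s2, s3, s4}  [new]
{s0, s1, s3, s4} --b--> {s0, s1, s2, s3, s4}  [seen]
{s0, s2, s3, s4} --a--> {s0, s2, s3, s4}  [seen]
{s0, s2, s3, s4} --b--> {s0, s1, s3, s4}  [seen]
{s1, s3, s4} --a--> {s0, s1, s2, s3, s4}  [seen]
{s1, s3, s4} --b--> {s0, s1, s2, s3, s4}  [seen]
{s0, s1, s2, s3, s4} --a--> {s0, s1, s2, s3, s4}  [seen]
{s0, s1, s2, s3, s4} --b--> {s0, s1, s2, s3, s4}  [seen]
Reachable DFA states: {s0}, {s2, s4}, {s0, s3, s4}, {s2}, {s0, s1, s3, s4}, {s0, s2, s3, s4}, {s1, s3, s4}, {s0, s1, s2, s3, s4}.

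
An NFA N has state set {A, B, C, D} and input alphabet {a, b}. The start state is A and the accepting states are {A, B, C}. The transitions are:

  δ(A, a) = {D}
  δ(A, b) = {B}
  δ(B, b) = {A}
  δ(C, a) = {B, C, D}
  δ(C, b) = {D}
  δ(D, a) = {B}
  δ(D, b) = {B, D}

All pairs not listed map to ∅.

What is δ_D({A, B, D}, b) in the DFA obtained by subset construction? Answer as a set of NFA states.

δ(A,b) = {B}; δ(B,b) = {A}; δ(D,b) = {B, D}.
Union: {A, B, D}.

{A, B, D}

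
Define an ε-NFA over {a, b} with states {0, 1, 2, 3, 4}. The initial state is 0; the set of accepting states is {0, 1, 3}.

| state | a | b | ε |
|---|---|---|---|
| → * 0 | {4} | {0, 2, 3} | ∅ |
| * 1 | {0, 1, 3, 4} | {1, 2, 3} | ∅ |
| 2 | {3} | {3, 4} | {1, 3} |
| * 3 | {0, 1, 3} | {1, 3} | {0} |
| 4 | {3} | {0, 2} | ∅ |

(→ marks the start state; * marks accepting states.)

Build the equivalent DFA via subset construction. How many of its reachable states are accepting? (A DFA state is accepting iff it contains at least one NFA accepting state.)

Start state of the DFA: {0} (ε-closure of the NFA start).
{0} --a--> {4}  [new]
{0} --b--> {0, 1, 2, 3}  [new]
{4} --a--> {0, 3}  [new]
{4} --b--> {0, 1, 2, 3}  [seen]
{0, 1, 2, 3} --a--> {0, 1, 3, 4}  [new]
{0, 1, 2, 3} --b--> {0, 1, 2, 3, 4}  [new]
{0, 3} --a--> {0, 1, 3, 4}  [seen]
{0, 3} --b--> {0, 1, 2, 3}  [seen]
{0, 1, 3, 4} --a--> {0, 1, 3, 4}  [seen]
{0, 1, 3, 4} --b--> {0, 1, 2, 3}  [seen]
{0, 1, 2, 3, 4} --a--> {0, 1, 3, 4}  [seen]
{0, 1, 2, 3, 4} --b--> {0, 1, 2, 3, 4}  [seen]
Reachable DFA states: {0}, {4}, {0, 1, 2, 3}, {0, 3}, {0, 1, 3, 4}, {0, 1, 2, 3, 4}.
Accepting DFA states (contain an NFA accepting state): {0}, {0, 1, 2, 3}, {0, 3}, {0, 1, 3, 4}, {0, 1, 2, 3, 4}.

5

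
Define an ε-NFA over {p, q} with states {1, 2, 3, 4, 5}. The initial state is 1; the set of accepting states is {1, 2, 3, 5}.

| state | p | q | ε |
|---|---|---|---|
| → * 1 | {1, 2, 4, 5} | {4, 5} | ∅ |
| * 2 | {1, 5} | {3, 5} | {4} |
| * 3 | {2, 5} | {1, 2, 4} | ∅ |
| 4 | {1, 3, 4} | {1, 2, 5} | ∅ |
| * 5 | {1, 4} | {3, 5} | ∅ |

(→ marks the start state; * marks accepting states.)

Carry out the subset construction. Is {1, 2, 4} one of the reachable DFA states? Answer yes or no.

Start state of the DFA: {1} (ε-closure of the NFA start).
{1} --p--> {1, 2, 4, 5}  [new]
{1} --q--> {4, 5}  [new]
{1, 2, 4, 5} --p--> {1, 2, 3, 4, 5}  [new]
{1, 2, 4, 5} --q--> {1, 2, 3, 4, 5}  [seen]
{4, 5} --p--> {1, 3, 4}  [new]
{4, 5} --q--> {1, 2, 3, 4, 5}  [seen]
{1, 2, 3, 4, 5} --p--> {1, 2, 3, 4, 5}  [seen]
{1, 2, 3, 4, 5} --q--> {1, 2, 3, 4, 5}  [seen]
{1, 3, 4} --p--> {1, 2, 3, 4, 5}  [seen]
{1, 3, 4} --q--> {1, 2, 4, 5}  [seen]
Reachable DFA states: {1}, {1, 2, 4, 5}, {4, 5}, {1, 2, 3, 4, 5}, {1, 3, 4}.
{1, 2, 4} is not among them.

no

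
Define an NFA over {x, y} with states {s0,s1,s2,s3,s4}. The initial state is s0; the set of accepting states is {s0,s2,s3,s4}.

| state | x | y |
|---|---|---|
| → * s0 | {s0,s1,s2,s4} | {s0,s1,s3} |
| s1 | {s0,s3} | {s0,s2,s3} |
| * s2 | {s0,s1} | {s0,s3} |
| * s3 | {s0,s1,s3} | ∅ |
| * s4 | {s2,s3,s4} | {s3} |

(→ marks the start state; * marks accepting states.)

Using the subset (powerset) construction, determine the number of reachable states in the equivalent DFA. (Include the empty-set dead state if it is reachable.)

5

Start state of the DFA: {s0}.
{s0} --x--> {s0,s1,s2,s4}  [new]
{s0} --y--> {s0,s1,s3}  [new]
{s0,s1,s2,s4} --x--> {s0,s1,s2,s3,s4}  [new]
{s0,s1,s2,s4} --y--> {s0,s1,s2,s3}  [new]
{s0,s1,s3} --x--> {s0,s1,s2,s3,s4}  [seen]
{s0,s1,s3} --y--> {s0,s1,s2,s3}  [seen]
{s0,s1,s2,s3,s4} --x--> {s0,s1,s2,s3,s4}  [seen]
{s0,s1,s2,s3,s4} --y--> {s0,s1,s2,s3}  [seen]
{s0,s1,s2,s3} --x--> {s0,s1,s2,s3,s4}  [seen]
{s0,s1,s2,s3} --y--> {s0,s1,s2,s3}  [seen]
Reachable DFA states: {s0}, {s0,s1,s2,s4}, {s0,s1,s3}, {s0,s1,s2,s3,s4}, {s0,s1,s2,s3}.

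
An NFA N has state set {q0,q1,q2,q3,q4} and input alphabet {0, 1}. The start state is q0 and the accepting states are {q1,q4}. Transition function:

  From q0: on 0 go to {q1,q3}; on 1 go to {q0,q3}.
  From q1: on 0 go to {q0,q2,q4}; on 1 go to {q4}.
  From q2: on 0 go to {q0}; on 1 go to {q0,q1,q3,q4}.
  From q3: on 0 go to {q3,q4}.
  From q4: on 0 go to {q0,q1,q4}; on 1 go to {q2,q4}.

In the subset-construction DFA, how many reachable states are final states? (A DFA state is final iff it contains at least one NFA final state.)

8

Start state of the DFA: {q0}.
{q0} --0--> {q1,q3}  [new]
{q0} --1--> {q0,q3}  [new]
{q1,q3} --0--> {q0,q2,q3,q4}  [new]
{q1,q3} --1--> {q4}  [new]
{q0,q3} --0--> {q1,q3,q4}  [new]
{q0,q3} --1--> {q0,q3}  [seen]
{q0,q2,q3,q4} --0--> {q0,q1,q3,q4}  [new]
{q0,q2,q3,q4} --1--> {q0,q1,q2,q3,q4}  [new]
{q4} --0--> {q0,q1,q4}  [new]
{q4} --1--> {q2,q4}  [new]
{q1,q3,q4} --0--> {q0,q1,q2,q3,q4}  [seen]
{q1,q3,q4} --1--> {q2,q4}  [seen]
{q0,q1,q3,q4} --0--> {q0,q1,q2,q3,q4}  [seen]
{q0,q1,q3,q4} --1--> {q0,q2,q3,q4}  [seen]
{q0,q1,q2,q3,q4} --0--> {q0,q1,q2,q3,q4}  [seen]
{q0,q1,q2,q3,q4} --1--> {q0,q1,q2,q3,q4}  [seen]
{q0,q1,q4} --0--> {q0,q1,q2,q3,q4}  [seen]
{q0,q1,q4} --1--> {q0,q2,q3,q4}  [seen]
{q2,q4} --0--> {q0,q1,q4}  [seen]
{q2,q4} --1--> {q0,q1,q2,q3,q4}  [seen]
Reachable DFA states: {q0}, {q1,q3}, {q0,q3}, {q0,q2,q3,q4}, {q4}, {q1,q3,q4}, {q0,q1,q3,q4}, {q0,q1,q2,q3,q4}, {q0,q1,q4}, {q2,q4}.
Accepting DFA states (contain an NFA accepting state): {q1,q3}, {q0,q2,q3,q4}, {q4}, {q1,q3,q4}, {q0,q1,q3,q4}, {q0,q1,q2,q3,q4}, {q0,q1,q4}, {q2,q4}.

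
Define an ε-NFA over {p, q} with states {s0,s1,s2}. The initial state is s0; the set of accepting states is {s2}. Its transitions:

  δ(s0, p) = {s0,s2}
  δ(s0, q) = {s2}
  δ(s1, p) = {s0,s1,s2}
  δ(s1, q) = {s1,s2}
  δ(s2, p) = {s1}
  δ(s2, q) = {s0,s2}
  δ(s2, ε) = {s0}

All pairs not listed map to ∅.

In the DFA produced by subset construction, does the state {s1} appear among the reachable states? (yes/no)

Start state of the DFA: {s0} (ε-closure of the NFA start).
{s0} --p--> {s0,s2}  [new]
{s0} --q--> {s0,s2}  [seen]
{s0,s2} --p--> {s0,s1,s2}  [new]
{s0,s2} --q--> {s0,s2}  [seen]
{s0,s1,s2} --p--> {s0,s1,s2}  [seen]
{s0,s1,s2} --q--> {s0,s1,s2}  [seen]
Reachable DFA states: {s0}, {s0,s2}, {s0,s1,s2}.
{s1} is not among them.

no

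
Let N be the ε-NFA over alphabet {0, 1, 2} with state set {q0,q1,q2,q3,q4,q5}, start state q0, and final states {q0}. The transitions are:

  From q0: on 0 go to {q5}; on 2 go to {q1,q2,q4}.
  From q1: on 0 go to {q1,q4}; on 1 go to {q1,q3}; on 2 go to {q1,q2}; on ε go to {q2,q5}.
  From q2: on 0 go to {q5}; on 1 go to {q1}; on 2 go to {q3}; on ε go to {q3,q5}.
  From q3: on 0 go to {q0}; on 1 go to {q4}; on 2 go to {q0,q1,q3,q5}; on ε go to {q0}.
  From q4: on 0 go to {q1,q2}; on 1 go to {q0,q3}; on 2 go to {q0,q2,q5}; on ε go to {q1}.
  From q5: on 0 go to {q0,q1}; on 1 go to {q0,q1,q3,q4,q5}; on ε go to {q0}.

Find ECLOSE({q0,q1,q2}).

{q0,q1,q2,q3,q5}

Begin with {q0,q1,q2}.
q1 →ε {q2,q5}; add q5.
q2 →ε {q3,q5}; add q3.
ε-closure = {q0,q1,q2,q3,q5}.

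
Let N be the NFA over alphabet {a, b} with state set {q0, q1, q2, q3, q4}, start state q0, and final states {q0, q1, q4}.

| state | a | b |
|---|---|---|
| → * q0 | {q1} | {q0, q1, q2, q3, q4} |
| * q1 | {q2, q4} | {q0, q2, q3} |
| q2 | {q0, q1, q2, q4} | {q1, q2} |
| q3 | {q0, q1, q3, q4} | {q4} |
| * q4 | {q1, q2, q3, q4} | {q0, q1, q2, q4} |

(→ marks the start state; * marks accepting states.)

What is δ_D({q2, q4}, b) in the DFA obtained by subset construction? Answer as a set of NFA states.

{q0, q1, q2, q4}

δ(q2,b) = {q1, q2}; δ(q4,b) = {q0, q1, q2, q4}.
Union: {q0, q1, q2, q4}.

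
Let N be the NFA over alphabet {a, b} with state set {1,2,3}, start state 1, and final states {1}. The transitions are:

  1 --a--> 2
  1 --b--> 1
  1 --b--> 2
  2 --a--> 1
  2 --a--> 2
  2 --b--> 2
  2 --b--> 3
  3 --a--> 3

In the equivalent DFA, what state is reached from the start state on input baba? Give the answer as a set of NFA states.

Start: {1}.
δ(1,b) = {1,2}.
Union: {1,2}.
After b: {1,2}.
δ(1,a) = {2}; δ(2,a) = {1,2}.
Union: {1,2}.
After a: {1,2}.
δ(1,b) = {1,2}; δ(2,b) = {2,3}.
Union: {1,2,3}.
After b: {1,2,3}.
δ(1,a) = {2}; δ(2,a) = {1,2}; δ(3,a) = {3}.
Union: {1,2,3}.
After a: {1,2,3}.

{1,2,3}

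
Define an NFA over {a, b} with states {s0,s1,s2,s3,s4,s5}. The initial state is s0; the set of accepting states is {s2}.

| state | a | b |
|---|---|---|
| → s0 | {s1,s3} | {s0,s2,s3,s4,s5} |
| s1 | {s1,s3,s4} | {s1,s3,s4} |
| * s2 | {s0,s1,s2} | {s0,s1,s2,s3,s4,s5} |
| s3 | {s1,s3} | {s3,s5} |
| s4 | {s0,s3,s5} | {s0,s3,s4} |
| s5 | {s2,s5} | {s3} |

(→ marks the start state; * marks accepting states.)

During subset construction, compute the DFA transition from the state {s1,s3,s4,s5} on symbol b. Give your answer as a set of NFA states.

{s0,s1,s3,s4,s5}

δ(s1,b) = {s1,s3,s4}; δ(s3,b) = {s3,s5}; δ(s4,b) = {s0,s3,s4}; δ(s5,b) = {s3}.
Union: {s0,s1,s3,s4,s5}.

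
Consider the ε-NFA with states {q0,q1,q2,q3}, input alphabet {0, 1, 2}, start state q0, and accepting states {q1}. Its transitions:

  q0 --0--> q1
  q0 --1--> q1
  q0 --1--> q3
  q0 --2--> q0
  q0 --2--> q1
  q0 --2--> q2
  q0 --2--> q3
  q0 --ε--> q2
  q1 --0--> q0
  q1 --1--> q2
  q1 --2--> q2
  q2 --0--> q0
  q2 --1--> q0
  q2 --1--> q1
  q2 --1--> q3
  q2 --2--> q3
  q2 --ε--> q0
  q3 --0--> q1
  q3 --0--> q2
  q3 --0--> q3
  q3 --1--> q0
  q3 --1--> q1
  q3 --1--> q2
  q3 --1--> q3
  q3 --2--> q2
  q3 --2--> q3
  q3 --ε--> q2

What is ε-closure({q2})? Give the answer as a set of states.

{q0,q2}

Begin with {q2}.
q2 →ε {q0}; add q0.
ε-closure = {q0,q2}.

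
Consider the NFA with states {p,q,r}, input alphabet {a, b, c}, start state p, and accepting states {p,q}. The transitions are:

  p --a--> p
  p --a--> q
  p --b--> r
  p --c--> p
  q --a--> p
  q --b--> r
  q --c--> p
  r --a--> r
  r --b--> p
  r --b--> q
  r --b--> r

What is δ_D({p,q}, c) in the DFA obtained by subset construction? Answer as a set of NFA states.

{p}

δ(p,c) = {p}; δ(q,c) = {p}.
Union: {p}.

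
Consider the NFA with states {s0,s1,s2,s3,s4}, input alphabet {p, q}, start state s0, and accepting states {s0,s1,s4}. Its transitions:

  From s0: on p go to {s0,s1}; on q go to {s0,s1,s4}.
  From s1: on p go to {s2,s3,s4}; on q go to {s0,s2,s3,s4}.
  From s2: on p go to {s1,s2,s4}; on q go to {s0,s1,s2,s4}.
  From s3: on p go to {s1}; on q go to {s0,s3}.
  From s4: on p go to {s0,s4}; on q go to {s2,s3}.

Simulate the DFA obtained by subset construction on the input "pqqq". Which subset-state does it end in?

{s0,s1,s2,s3,s4}

Start: {s0}.
δ(s0,p) = {s0,s1}.
Union: {s0,s1}.
After p: {s0,s1}.
δ(s0,q) = {s0,s1,s4}; δ(s1,q) = {s0,s2,s3,s4}.
Union: {s0,s1,s2,s3,s4}.
After q: {s0,s1,s2,s3,s4}.
δ(s0,q) = {s0,s1,s4}; δ(s1,q) = {s0,s2,s3,s4}; δ(s2,q) = {s0,s1,s2,s4}; δ(s3,q) = {s0,s3}; δ(s4,q) = {s2,s3}.
Union: {s0,s1,s2,s3,s4}.
After q: {s0,s1,s2,s3,s4}.
δ(s0,q) = {s0,s1,s4}; δ(s1,q) = {s0,s2,s3,s4}; δ(s2,q) = {s0,s1,s2,s4}; δ(s3,q) = {s0,s3}; δ(s4,q) = {s2,s3}.
Union: {s0,s1,s2,s3,s4}.
After q: {s0,s1,s2,s3,s4}.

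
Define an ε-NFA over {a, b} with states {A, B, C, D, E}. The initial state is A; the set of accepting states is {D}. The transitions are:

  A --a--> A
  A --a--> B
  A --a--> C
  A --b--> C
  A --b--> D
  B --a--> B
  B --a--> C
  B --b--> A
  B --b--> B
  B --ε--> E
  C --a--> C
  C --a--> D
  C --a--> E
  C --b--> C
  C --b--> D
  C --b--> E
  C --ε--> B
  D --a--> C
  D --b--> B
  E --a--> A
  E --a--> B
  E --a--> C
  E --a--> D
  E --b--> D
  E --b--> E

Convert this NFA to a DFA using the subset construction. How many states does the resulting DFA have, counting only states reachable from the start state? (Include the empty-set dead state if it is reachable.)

4

Start state of the DFA: {A} (ε-closure of the NFA start).
{A} --a--> {A, B, C, E}  [new]
{A} --b--> {B, C, D, E}  [new]
{A, B, C, E} --a--> {A, B, C, D, E}  [new]
{A, B, C, E} --b--> {A, B, C, D, E}  [seen]
{B, C, D, E} --a--> {A, B, C, D, E}  [seen]
{B, C, D, E} --b--> {A, B, C, D, E}  [seen]
{A, B, C, D, E} --a--> {A, B, C, D, E}  [seen]
{A, B, C, D, E} --b--> {A, B, C, D, E}  [seen]
Reachable DFA states: {A}, {A, B, C, E}, {B, C, D, E}, {A, B, C, D, E}.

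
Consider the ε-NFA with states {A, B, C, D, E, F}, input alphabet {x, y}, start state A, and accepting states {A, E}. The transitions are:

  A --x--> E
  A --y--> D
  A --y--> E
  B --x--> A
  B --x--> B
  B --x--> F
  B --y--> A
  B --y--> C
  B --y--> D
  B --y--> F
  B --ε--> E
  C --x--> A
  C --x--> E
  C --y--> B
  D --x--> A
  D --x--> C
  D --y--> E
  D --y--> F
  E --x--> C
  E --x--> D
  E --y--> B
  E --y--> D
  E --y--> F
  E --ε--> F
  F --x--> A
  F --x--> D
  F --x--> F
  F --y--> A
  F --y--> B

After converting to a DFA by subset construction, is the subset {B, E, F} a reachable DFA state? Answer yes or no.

no

Start state of the DFA: {A} (ε-closure of the NFA start).
{A} --x--> {E, F}  [new]
{A} --y--> {D, E, F}  [new]
{E, F} --x--> {A, C, D, F}  [new]
{E, F} --y--> {A, B, D, E, F}  [new]
{D, E, F} --x--> {A, C, D, F}  [seen]
{D, E, F} --y--> {A, B, D, E, F}  [seen]
{A, C, D, F} --x--> {A, C, D, E, F}  [new]
{A, C, D, F} --y--> {A, B, D, E, F}  [seen]
{A, B, D, E, F} --x--> {A, B, C, D, E, F}  [new]
{A, B, D, E, F} --y--> {A, B, C, D, E, F}  [seen]
{A, C, D, E, F} --x--> {A, C, D, E, F}  [seen]
{A, C, D, E, F} --y--> {A, B, D, E, F}  [seen]
{A, B, C, D, E, F} --x--> {A, B, C, D, E, F}  [seen]
{A, B, C, D, E, F} --y--> {A, B, C, D, E, F}  [seen]
Reachable DFA states: {A}, {E, F}, {D, E, F}, {A, C, D, F}, {A, B, D, E, F}, {A, C, D, E, F}, {A, B, C, D, E, F}.
{B, E, F} is not among them.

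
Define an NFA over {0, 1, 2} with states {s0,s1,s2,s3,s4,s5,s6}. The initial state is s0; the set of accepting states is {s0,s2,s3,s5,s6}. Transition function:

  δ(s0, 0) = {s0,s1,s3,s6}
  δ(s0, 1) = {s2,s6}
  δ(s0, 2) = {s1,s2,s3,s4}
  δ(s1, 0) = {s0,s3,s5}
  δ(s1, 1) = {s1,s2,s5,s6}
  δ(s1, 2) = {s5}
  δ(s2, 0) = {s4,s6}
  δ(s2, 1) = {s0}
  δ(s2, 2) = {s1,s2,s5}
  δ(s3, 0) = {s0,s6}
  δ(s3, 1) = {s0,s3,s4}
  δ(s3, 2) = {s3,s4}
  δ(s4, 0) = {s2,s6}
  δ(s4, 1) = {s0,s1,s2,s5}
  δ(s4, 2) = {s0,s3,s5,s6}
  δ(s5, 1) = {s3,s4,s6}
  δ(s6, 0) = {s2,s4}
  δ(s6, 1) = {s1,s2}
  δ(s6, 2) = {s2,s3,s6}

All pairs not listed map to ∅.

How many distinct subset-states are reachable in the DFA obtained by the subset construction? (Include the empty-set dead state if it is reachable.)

Start state of the DFA: {s0}.
{s0} --0--> {s0,s1,s3,s6}  [new]
{s0} --1--> {s2,s6}  [new]
{s0} --2--> {s1,s2,s3,s4}  [new]
{s0,s1,s3,s6} --0--> {s0,s1,s2,s3,s4,s5,s6}  [new]
{s0,s1,s3,s6} --1--> {s0,s1,s2,s3,s4,s5,s6}  [seen]
{s0,s1,s3,s6} --2--> {s1,s2,s3,s4,s5,s6}  [new]
{s2,s6} --0--> {s2,s4,s6}  [new]
{s2,s6} --1--> {s0,s1,s2}  [new]
{s2,s6} --2--> {s1,s2,s3,s5,s6}  [new]
{s1,s2,s3,s4} --0--> {s0,s2,s3,s4,s5,s6}  [new]
{s1,s2,s3,s4} --1--> {s0,s1,s2,s3,s4,s5,s6}  [seen]
{s1,s2,s3,s4} --2--> {s0,s1,s2,s3,s4,s5,s6}  [seen]
{s0,s1,s2,s3,s4,s5,s6} --0--> {s0,s1,s2,s3,s4,s5,s6}  [seen]
{s0,s1,s2,s3,s4,s5,s6} --1--> {s0,s1,s2,s3,s4,s5,s6}  [seen]
{s0,s1,s2,s3,s4,s5,s6} --2--> {s0,s1,s2,s3,s4,s5,s6}  [seen]
{s1,s2,s3,s4,s5,s6} --0--> {s0,s2,s3,s4,s5,s6}  [seen]
{s1,s2,s3,s4,s5,s6} --1--> {s0,s1,s2,s3,s4,s5,s6}  [seen]
{s1,s2,s3,s4,s5,s6} --2--> {s0,s1,s2,s3,s4,s5,s6}  [seen]
{s2,s4,s6} --0--> {s2,s4,s6}  [seen]
{s2,s4,s6} --1--> {s0,s1,s2,s5}  [new]
{s2,s4,s6} --2--> {s0,s1,s2,s3,s5,s6}  [new]
{s0,s1,s2} --0--> {s0,s1,s3,s4,s5,s6}  [new]
{s0,s1,s2} --1--> {s0,s1,s2,s5,s6}  [new]
{s0,s1,s2} --2--> {s1,s2,s3,s4,s5}  [new]
{s1,s2,s3,s5,s6} --0--> {s0,s2,s3,s4,s5,s6}  [seen]
{s1,s2,s3,s5,s6} --1--> {s0,s1,s2,s3,s4,s5,s6}  [seen]
{s1,s2,s3,s5,s6} --2--> {s1,s2,s3,s4,s5,s6}  [seen]
{s0,s2,s3,s4,s5,s6} --0--> {s0,s1,s2,s3,s4,s6}  [new]
{s0,s2,s3,s4,s5,s6} --1--> {s0,s1,s2,s3,s4,s5,s6}  [seen]
{s0,s2,s3,s4,s5,s6} --2--> {s0,s1,s2,s3,s4,s5,s6}  [seen]
{s0,s1,s2,s5} --0--> {s0,s1,s3,s4,s5,s6}  [seen]
{s0,s1,s2,s5} --1--> {s0,s1,s2,s3,s4,s5,s6}  [seen]
{s0,s1,s2,s5} --2--> {s1,s2,s3,s4,s5}  [seen]
{s0,s1,s2,s3,s5,s6} --0--> {s0,s1,s2,s3,s4,s5,s6}  [seen]
{s0,s1,s2,s3,s5,s6} --1--> {s0,s1,s2,s3,s4,s5,s6}  [seen]
{s0,s1,s2,s3,s5,s6} --2--> {s1,s2,s3,s4,s5,s6}  [seen]
{s0,s1,s3,s4,s5,s6} --0--> {s0,s1,s2,s3,s4,s5,s6}  [seen]
{s0,s1,s3,s4,s5,s6} --1--> {s0,s1,s2,s3,s4,s5,s6}  [seen]
{s0,s1,s3,s4,s5,s6} --2--> {s0,s1,s2,s3,s4,s5,s6}  [seen]
{s0,s1,s2,s5,s6} --0--> {s0,s1,s2,s3,s4,s5,s6}  [seen]
{s0,s1,s2,s5,s6} --1--> {s0,s1,s2,s3,s4,s5,s6}  [seen]
{s0,s1,s2,s5,s6} --2--> {s1,s2,s3,s4,s5,s6}  [seen]
{s1,s2,s3,s4,s5} --0--> {s0,s2,s3,s4,s5,s6}  [seen]
{s1,s2,s3,s4,s5} --1--> {s0,s1,s2,s3,s4,s5,s6}  [seen]
{s1,s2,s3,s4,s5} --2--> {s0,s1,s2,s3,s4,s5,s6}  [seen]
{s0,s1,s2,s3,s4,s6} --0--> {s0,s1,s2,s3,s4,s5,s6}  [seen]
{s0,s1,s2,s3,s4,s6} --1--> {s0,s1,s2,s3,s4,s5,s6}  [seen]
{s0,s1,s2,s3,s4,s6} --2--> {s0,s1,s2,s3,s4,s5,s6}  [seen]
Reachable DFA states: {s0}, {s0,s1,s3,s6}, {s2,s6}, {s1,s2,s3,s4}, {s0,s1,s2,s3,s4,s5,s6}, {s1,s2,s3,s4,s5,s6}, {s2,s4,s6}, {s0,s1,s2}, {s1,s2,s3,s5,s6}, {s0,s2,s3,s4,s5,s6}, {s0,s1,s2,s5}, {s0,s1,s2,s3,s5,s6}, {s0,s1,s3,s4,s5,s6}, {s0,s1,s2,s5,s6}, {s1,s2,s3,s4,s5}, {s0,s1,s2,s3,s4,s6}.

16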